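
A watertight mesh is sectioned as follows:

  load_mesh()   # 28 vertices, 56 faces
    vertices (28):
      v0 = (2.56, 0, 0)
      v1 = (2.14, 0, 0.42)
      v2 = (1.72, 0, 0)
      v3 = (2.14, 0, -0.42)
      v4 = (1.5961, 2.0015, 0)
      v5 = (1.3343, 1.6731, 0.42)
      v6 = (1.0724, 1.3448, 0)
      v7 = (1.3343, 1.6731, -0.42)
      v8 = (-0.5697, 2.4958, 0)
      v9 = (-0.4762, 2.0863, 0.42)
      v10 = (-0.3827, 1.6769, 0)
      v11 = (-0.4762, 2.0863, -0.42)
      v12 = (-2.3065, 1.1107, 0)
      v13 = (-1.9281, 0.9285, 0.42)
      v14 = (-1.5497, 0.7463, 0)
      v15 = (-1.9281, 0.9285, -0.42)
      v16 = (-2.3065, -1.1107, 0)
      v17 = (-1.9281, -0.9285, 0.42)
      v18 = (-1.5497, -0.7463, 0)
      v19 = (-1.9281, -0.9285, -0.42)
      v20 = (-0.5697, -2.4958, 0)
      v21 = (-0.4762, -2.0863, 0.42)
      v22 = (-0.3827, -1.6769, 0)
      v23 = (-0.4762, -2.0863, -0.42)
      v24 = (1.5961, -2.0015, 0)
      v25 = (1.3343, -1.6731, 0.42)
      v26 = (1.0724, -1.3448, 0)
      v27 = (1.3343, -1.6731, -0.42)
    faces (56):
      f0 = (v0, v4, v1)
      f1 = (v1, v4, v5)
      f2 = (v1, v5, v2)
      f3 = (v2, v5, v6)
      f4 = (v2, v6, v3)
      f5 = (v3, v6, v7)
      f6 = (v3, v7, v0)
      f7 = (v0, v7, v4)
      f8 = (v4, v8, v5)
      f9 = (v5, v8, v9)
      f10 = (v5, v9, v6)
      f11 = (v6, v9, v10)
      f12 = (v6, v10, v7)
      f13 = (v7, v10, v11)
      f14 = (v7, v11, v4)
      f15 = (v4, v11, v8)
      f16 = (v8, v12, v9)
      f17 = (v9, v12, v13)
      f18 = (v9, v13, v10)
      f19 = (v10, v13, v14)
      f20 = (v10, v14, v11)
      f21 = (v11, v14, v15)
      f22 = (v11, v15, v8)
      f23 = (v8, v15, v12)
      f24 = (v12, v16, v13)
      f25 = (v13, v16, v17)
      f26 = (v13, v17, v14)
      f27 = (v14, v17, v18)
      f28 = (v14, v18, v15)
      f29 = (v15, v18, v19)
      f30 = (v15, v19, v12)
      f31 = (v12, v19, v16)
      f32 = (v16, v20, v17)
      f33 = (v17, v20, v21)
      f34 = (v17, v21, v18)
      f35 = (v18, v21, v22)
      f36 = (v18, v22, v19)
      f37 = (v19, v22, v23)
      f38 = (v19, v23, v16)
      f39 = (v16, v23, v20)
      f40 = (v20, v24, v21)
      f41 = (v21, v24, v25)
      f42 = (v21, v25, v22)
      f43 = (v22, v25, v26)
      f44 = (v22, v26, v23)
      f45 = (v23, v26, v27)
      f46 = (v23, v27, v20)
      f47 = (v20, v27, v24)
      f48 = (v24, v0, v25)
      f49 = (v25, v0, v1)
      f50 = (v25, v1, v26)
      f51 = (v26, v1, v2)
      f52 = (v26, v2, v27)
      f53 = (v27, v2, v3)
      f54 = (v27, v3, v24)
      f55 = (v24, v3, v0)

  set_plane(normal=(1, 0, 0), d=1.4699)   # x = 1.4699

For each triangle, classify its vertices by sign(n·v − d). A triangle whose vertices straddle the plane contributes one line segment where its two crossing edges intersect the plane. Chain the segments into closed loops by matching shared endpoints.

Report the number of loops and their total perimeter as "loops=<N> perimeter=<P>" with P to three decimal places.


Straddling triangles (20 of 56):
  (v1,v4,v5) [++-] → (1.4699, 1.8432, 0.20246)–(1.4699, 1.39152, 0.42)  len=0.5013
  (v1,v5,v2) [+-+] → (1.4699, 1.39152, 0.42)–(1.4699, 1.08489, 0.272341)  len=0.3403
  (v2,v5,v6) [+--] → (1.4699, 1.08489, 0.272341)–(1.4699, 0.519355, 0)  len=0.6277
  (v2,v6,v3) [+-+] → (1.4699, 0.519355, 0)–(1.4699, 0.84409, -0.156379)  len=0.3604
  (v3,v6,v7) [+--] → (1.4699, 0.84409, -0.156379)–(1.4699, 1.39152, -0.42)  len=0.6076
  (v3,v7,v0) [+-+] → (1.4699, 1.39152, -0.42)–(1.4699, 1.488, -0.373535)  len=0.1071
  (v0,v7,v4) [+-+] → (1.4699, 1.488, -0.373535)–(1.4699, 1.8432, -0.20246)  len=0.3942
  (v4,v8,v5) [+--] → (1.4699, 2.0303, 0)–(1.4699, 1.8432, 0.20246)  len=0.2757
  (v7,v11,v4) [--+] → (1.4699, 2.00666, -0.0255774)–(1.4699, 1.8432, -0.20246)  len=0.2409
  (v4,v11,v8) [+--] → (1.4699, 2.00666, -0.0255774)–(1.4699, 2.0303, 0)  len=0.0348
  (v20,v24,v21) [-+-] → (1.4699, -2.0303, 0)–(1.4699, -2.00666, 0.0255774)  len=0.0348
  (v21,v24,v25) [-+-] → (1.4699, -2.00666, 0.0255774)–(1.4699, -1.8432, 0.20246)  len=0.2409
  (v20,v27,v24) [--+] → (1.4699, -1.8432, -0.20246)–(1.4699, -2.0303, 0)  len=0.2757
  (v24,v0,v25) [++-] → (1.4699, -1.488, 0.373535)–(1.4699, -1.8432, 0.20246)  len=0.3942
  (v25,v0,v1) [-++] → (1.4699, -1.488, 0.373535)–(1.4699, -1.39152, 0.42)  len=0.1071
  (v25,v1,v26) [-+-] → (1.4699, -1.39152, 0.42)–(1.4699, -0.84409, 0.156379)  len=0.6076
  (v26,v1,v2) [-++] → (1.4699, -0.84409, 0.156379)–(1.4699, -0.519355, 0)  len=0.3604
  (v26,v2,v27) [-+-] → (1.4699, -0.519355, 0)–(1.4699, -1.08489, -0.272341)  len=0.6277
  (v27,v2,v3) [-++] → (1.4699, -1.08489, -0.272341)–(1.4699, -1.39152, -0.42)  len=0.3403
  (v27,v3,v24) [-++] → (1.4699, -1.39152, -0.42)–(1.4699, -1.8432, -0.20246)  len=0.5013

Chained into 2 loop(s):
  loop 1: 10 segments, perimeter = 3.4901
  loop 2: 10 segments, perimeter = 3.4901
Total perimeter = 6.980

loops=2 perimeter=6.980


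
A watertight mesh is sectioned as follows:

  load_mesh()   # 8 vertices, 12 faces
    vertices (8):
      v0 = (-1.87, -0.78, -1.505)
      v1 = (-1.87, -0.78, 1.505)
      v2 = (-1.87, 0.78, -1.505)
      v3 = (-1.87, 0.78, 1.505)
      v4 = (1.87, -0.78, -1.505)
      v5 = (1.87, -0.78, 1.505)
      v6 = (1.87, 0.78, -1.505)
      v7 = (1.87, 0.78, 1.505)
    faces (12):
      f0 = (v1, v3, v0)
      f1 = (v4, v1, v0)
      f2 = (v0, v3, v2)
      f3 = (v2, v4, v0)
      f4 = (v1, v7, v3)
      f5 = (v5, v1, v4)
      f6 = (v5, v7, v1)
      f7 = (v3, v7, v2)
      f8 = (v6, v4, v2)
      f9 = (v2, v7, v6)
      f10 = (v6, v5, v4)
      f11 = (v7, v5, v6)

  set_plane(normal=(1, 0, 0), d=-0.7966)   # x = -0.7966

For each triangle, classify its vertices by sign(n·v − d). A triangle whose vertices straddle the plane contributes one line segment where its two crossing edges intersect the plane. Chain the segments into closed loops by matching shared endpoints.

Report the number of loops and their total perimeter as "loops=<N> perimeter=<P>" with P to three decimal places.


loops=1 perimeter=9.140

Straddling triangles (8 of 12):
  (v4,v1,v0) [+--] → (-0.7966, -0.78, 0.641114)–(-0.7966, -0.78, -1.505)  len=2.1461
  (v2,v4,v0) [-+-] → (-0.7966, 0.332272, -1.505)–(-0.7966, -0.78, -1.505)  len=1.1123
  (v1,v7,v3) [-+-] → (-0.7966, -0.332272, 1.505)–(-0.7966, 0.78, 1.505)  len=1.1123
  (v5,v1,v4) [+-+] → (-0.7966, -0.78, 1.505)–(-0.7966, -0.78, 0.641114)  len=0.8639
  (v5,v7,v1) [++-] → (-0.7966, -0.332272, 1.505)–(-0.7966, -0.78, 1.505)  len=0.4477
  (v3,v7,v2) [-+-] → (-0.7966, 0.78, 1.505)–(-0.7966, 0.78, -0.641114)  len=2.1461
  (v6,v4,v2) [++-] → (-0.7966, 0.332272, -1.505)–(-0.7966, 0.78, -1.505)  len=0.4477
  (v2,v7,v6) [-++] → (-0.7966, 0.78, -0.641114)–(-0.7966, 0.78, -1.505)  len=0.8639

Chained into 1 loop(s):
  loop 1: 8 segments, perimeter = 9.1400
Total perimeter = 9.140


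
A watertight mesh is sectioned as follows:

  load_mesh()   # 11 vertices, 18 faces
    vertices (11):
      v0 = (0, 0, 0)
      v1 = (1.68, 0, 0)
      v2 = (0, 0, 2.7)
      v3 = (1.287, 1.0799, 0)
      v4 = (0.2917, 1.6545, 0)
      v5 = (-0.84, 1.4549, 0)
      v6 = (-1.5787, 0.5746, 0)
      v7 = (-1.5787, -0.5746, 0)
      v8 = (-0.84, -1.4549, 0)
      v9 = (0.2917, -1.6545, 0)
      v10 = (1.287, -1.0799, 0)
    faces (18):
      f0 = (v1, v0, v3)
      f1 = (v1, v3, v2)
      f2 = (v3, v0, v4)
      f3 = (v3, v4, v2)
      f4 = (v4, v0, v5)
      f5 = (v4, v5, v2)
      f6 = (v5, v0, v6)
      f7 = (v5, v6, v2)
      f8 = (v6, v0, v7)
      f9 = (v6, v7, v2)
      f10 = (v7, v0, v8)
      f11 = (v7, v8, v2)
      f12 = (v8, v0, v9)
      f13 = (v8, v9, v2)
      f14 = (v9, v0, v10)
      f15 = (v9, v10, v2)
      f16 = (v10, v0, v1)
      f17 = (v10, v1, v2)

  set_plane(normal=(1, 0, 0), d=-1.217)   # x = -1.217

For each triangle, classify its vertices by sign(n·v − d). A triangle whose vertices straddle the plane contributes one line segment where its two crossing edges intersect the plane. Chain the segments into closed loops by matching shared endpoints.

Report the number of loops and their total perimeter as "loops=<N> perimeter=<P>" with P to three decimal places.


loops=1 perimeter=4.570

Straddling triangles (6 of 18):
  (v5,v0,v6) [++-] → (-1.217, 0.442952, 0)–(-1.217, 1.00563, 0)  len=0.5627
  (v5,v6,v2) [+-+] → (-1.217, 1.00563, 0)–(-1.217, 0.442952, 0.618604)  len=0.8362
  (v6,v0,v7) [-+-] → (-1.217, 0.442952, 0)–(-1.217, -0.442952, 0)  len=0.8859
  (v6,v7,v2) [--+] → (-1.217, -0.442952, 0.618604)–(-1.217, 0.442952, 0.618604)  len=0.8859
  (v7,v0,v8) [-++] → (-1.217, -0.442952, 0)–(-1.217, -1.00563, 0)  len=0.5627
  (v7,v8,v2) [-++] → (-1.217, -1.00563, 0)–(-1.217, -0.442952, 0.618604)  len=0.8362

Chained into 1 loop(s):
  loop 1: 6 segments, perimeter = 4.5696
Total perimeter = 4.570


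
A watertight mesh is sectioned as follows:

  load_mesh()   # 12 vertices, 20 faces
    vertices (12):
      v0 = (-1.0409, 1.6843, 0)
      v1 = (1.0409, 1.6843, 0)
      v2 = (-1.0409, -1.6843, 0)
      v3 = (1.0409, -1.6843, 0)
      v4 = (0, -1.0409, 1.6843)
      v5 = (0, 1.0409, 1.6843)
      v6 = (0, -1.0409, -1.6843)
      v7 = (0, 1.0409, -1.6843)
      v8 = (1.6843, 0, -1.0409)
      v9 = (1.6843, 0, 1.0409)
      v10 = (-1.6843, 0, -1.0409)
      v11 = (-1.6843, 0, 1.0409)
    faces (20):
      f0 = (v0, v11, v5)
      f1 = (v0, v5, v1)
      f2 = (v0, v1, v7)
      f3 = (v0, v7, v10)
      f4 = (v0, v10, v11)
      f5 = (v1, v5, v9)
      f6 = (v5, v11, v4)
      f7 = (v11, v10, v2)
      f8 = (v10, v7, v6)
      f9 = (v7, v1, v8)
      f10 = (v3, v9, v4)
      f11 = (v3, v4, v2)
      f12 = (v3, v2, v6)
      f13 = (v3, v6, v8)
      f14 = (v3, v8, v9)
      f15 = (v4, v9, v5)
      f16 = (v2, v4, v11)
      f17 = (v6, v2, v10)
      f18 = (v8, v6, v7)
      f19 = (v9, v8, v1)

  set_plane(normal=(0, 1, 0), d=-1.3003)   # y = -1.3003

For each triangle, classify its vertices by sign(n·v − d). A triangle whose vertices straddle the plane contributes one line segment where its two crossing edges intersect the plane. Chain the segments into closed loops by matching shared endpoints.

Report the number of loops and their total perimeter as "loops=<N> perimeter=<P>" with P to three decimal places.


loops=1 perimeter=6.972

Straddling triangles (8 of 20):
  (v11,v10,v2) [++-] → (-1.18759, -1.3003, -0.237313)–(-1.18759, -1.3003, 0.237313)  len=0.4746
  (v3,v9,v4) [-++] → (1.18759, -1.3003, 0.237313)–(0.41966, -1.3003, 1.00524)  len=1.0860
  (v3,v4,v2) [-+-] → (0.41966, -1.3003, 1.00524)–(-0.41966, -1.3003, 1.00524)  len=0.8393
  (v3,v2,v6) [--+] → (-0.41966, -1.3003, -1.00524)–(0.41966, -1.3003, -1.00524)  len=0.8393
  (v3,v6,v8) [-++] → (0.41966, -1.3003, -1.00524)–(1.18759, -1.3003, -0.237313)  len=1.0860
  (v3,v8,v9) [-++] → (1.18759, -1.3003, -0.237313)–(1.18759, -1.3003, 0.237313)  len=0.4746
  (v2,v4,v11) [-++] → (-0.41966, -1.3003, 1.00524)–(-1.18759, -1.3003, 0.237313)  len=1.0860
  (v6,v2,v10) [+-+] → (-0.41966, -1.3003, -1.00524)–(-1.18759, -1.3003, -0.237313)  len=1.0860

Chained into 1 loop(s):
  loop 1: 8 segments, perimeter = 6.9719
Total perimeter = 6.972


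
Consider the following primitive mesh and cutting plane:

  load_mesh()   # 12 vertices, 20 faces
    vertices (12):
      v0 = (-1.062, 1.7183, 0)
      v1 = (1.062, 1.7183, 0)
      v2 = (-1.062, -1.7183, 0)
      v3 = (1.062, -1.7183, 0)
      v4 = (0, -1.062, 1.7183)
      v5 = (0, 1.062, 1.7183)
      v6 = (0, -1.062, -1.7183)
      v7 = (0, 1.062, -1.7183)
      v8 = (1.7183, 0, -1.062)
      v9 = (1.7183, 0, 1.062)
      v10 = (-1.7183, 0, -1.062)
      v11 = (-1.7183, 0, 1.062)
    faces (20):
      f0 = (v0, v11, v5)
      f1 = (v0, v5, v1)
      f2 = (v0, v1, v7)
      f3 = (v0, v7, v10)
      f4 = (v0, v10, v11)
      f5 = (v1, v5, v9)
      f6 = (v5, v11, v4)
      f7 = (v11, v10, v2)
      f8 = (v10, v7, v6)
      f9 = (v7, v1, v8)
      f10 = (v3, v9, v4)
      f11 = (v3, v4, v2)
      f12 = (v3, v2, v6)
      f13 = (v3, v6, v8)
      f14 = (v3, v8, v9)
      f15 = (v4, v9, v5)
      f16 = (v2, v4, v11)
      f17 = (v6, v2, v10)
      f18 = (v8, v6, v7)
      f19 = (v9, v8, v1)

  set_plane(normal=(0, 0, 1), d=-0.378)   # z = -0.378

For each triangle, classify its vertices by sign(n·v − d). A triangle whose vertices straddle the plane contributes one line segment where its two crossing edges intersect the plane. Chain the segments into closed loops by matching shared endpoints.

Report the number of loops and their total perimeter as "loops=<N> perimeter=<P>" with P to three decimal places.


Straddling triangles (10 of 20):
  (v0,v1,v7) [++-] → (0.828376, 1.57392, -0.378)–(-0.828376, 1.57392, -0.378)  len=1.6568
  (v0,v7,v10) [+--] → (-0.828376, 1.57392, -0.378)–(-1.2956, 1.1067, -0.378)  len=0.6608
  (v0,v10,v11) [+-+] → (-1.2956, 1.1067, -0.378)–(-1.7183, 0, -0.378)  len=1.1847
  (v11,v10,v2) [+-+] → (-1.7183, 0, -0.378)–(-1.2956, -1.1067, -0.378)  len=1.1847
  (v7,v1,v8) [-+-] → (0.828376, 1.57392, -0.378)–(1.2956, 1.1067, -0.378)  len=0.6608
  (v3,v2,v6) [++-] → (-0.828376, -1.57392, -0.378)–(0.828376, -1.57392, -0.378)  len=1.6568
  (v3,v6,v8) [+--] → (0.828376, -1.57392, -0.378)–(1.2956, -1.1067, -0.378)  len=0.6608
  (v3,v8,v9) [+-+] → (1.2956, -1.1067, -0.378)–(1.7183, 0, -0.378)  len=1.1847
  (v6,v2,v10) [-+-] → (-0.828376, -1.57392, -0.378)–(-1.2956, -1.1067, -0.378)  len=0.6608
  (v9,v8,v1) [+-+] → (1.7183, 0, -0.378)–(1.2956, 1.1067, -0.378)  len=1.1847

Chained into 1 loop(s):
  loop 1: 10 segments, perimeter = 10.6952
Total perimeter = 10.695

loops=1 perimeter=10.695


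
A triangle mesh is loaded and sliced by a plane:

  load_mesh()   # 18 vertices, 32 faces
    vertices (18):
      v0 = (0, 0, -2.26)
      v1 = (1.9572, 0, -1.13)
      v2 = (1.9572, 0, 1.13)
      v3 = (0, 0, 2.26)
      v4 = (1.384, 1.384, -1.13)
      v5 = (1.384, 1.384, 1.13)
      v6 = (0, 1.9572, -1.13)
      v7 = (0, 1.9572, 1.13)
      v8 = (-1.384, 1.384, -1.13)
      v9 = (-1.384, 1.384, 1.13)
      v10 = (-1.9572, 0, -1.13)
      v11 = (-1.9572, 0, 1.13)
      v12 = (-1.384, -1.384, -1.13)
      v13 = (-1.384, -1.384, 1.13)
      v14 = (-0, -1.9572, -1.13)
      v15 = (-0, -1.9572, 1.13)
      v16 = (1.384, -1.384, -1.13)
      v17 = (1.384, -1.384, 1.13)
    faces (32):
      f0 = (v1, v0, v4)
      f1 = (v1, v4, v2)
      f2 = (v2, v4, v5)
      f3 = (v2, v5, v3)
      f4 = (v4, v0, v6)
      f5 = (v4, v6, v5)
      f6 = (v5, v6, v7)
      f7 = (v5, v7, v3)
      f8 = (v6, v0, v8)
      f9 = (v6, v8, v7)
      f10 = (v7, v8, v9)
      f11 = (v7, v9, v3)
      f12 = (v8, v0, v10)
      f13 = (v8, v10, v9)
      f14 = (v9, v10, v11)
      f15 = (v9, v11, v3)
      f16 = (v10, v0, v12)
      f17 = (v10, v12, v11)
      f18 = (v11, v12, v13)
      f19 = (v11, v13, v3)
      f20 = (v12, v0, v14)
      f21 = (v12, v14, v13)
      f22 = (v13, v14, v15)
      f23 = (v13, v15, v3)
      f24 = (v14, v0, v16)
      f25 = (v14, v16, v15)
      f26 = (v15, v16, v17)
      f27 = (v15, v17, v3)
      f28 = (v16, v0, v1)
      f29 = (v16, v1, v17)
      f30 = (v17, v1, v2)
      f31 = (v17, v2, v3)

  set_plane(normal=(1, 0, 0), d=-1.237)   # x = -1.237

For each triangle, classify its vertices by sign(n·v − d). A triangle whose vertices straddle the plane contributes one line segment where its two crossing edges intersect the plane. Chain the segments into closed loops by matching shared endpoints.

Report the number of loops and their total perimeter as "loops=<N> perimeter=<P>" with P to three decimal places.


loops=1 perimeter=10.568

Straddling triangles (12 of 32):
  (v6,v0,v8) [++-] → (-1.237, 1.237, -1.25002)–(-1.237, 1.44488, -1.13)  len=0.2400
  (v6,v8,v7) [+-+] → (-1.237, 1.44488, -1.13)–(-1.237, 1.44488, -0.889957)  len=0.2400
  (v7,v8,v9) [+--] → (-1.237, 1.44488, -0.889957)–(-1.237, 1.44488, 1.13)  len=2.0200
  (v7,v9,v3) [+-+] → (-1.237, 1.44488, 1.13)–(-1.237, 1.237, 1.25002)  len=0.2400
  (v8,v0,v10) [-+-] → (-1.237, 1.237, -1.25002)–(-1.237, 0, -1.54581)  len=1.2719
  (v9,v11,v3) [--+] → (-1.237, 0, 1.54581)–(-1.237, 1.237, 1.25002)  len=1.2719
  (v10,v0,v12) [-+-] → (-1.237, 0, -1.54581)–(-1.237, -1.237, -1.25002)  len=1.2719
  (v11,v13,v3) [--+] → (-1.237, -1.237, 1.25002)–(-1.237, 0, 1.54581)  len=1.2719
  (v12,v0,v14) [-++] → (-1.237, -1.237, -1.25002)–(-1.237, -1.44488, -1.13)  len=0.2400
  (v12,v14,v13) [-+-] → (-1.237, -1.44488, -1.13)–(-1.237, -1.44488, 0.889957)  len=2.0200
  (v13,v14,v15) [-++] → (-1.237, -1.44488, 0.889957)–(-1.237, -1.44488, 1.13)  len=0.2400
  (v13,v15,v3) [-++] → (-1.237, -1.44488, 1.13)–(-1.237, -1.237, 1.25002)  len=0.2400

Chained into 1 loop(s):
  loop 1: 12 segments, perimeter = 10.5677
Total perimeter = 10.568


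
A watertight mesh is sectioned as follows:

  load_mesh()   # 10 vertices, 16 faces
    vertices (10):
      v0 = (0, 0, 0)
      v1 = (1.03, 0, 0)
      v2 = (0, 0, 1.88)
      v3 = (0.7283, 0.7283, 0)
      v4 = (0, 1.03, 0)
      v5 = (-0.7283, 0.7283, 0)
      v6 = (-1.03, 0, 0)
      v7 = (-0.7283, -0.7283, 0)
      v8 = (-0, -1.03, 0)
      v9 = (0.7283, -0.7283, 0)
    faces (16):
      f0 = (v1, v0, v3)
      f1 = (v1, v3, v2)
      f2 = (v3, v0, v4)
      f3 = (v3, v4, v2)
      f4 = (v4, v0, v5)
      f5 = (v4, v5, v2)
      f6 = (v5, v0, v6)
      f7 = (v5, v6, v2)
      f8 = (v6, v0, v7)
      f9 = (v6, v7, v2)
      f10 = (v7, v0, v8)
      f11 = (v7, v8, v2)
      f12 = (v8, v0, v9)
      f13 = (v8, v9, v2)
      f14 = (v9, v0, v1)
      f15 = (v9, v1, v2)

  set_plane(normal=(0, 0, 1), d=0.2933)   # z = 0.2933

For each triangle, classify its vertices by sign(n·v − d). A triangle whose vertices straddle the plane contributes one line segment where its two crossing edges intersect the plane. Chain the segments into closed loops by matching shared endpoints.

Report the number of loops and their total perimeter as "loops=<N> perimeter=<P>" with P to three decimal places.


Straddling triangles (8 of 16):
  (v1,v3,v2) [--+] → (0.614677, 0.614677, 0.2933)–(0.869309, 0, 0.2933)  len=0.6653
  (v3,v4,v2) [--+] → (0, 0.869309, 0.2933)–(0.614677, 0.614677, 0.2933)  len=0.6653
  (v4,v5,v2) [--+] → (-0.614677, 0.614677, 0.2933)–(0, 0.869309, 0.2933)  len=0.6653
  (v5,v6,v2) [--+] → (-0.869309, 0, 0.2933)–(-0.614677, 0.614677, 0.2933)  len=0.6653
  (v6,v7,v2) [--+] → (-0.614677, -0.614677, 0.2933)–(-0.869309, 0, 0.2933)  len=0.6653
  (v7,v8,v2) [--+] → (0, -0.869309, 0.2933)–(-0.614677, -0.614677, 0.2933)  len=0.6653
  (v8,v9,v2) [--+] → (0.614677, -0.614677, 0.2933)–(0, -0.869309, 0.2933)  len=0.6653
  (v9,v1,v2) [--+] → (0.869309, 0, 0.2933)–(0.614677, -0.614677, 0.2933)  len=0.6653

Chained into 1 loop(s):
  loop 1: 8 segments, perimeter = 5.3226
Total perimeter = 5.323

loops=1 perimeter=5.323


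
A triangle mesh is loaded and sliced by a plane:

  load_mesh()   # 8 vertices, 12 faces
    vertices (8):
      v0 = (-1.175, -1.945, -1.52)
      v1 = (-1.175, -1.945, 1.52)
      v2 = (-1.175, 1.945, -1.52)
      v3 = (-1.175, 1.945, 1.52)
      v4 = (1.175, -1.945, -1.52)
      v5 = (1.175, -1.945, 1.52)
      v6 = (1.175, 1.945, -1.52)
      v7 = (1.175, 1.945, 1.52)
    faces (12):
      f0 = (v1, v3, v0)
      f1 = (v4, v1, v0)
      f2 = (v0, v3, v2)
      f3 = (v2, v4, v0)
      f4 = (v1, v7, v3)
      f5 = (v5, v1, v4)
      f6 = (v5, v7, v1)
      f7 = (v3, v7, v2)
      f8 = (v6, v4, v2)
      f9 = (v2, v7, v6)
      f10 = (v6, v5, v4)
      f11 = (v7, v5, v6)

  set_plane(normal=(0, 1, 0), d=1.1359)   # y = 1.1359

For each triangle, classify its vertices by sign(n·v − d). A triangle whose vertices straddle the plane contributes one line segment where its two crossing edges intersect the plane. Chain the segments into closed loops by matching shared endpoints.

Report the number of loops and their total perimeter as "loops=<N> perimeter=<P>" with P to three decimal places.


Straddling triangles (8 of 12):
  (v1,v3,v0) [-+-] → (-1.175, 1.1359, 1.52)–(-1.175, 1.1359, 0.887696)  len=0.6323
  (v0,v3,v2) [-++] → (-1.175, 1.1359, 0.887696)–(-1.175, 1.1359, -1.52)  len=2.4077
  (v2,v4,v0) [+--] → (-0.686212, 1.1359, -1.52)–(-1.175, 1.1359, -1.52)  len=0.4888
  (v1,v7,v3) [-++] → (0.686212, 1.1359, 1.52)–(-1.175, 1.1359, 1.52)  len=1.8612
  (v5,v7,v1) [-+-] → (1.175, 1.1359, 1.52)–(0.686212, 1.1359, 1.52)  len=0.4888
  (v6,v4,v2) [+-+] → (1.175, 1.1359, -1.52)–(-0.686212, 1.1359, -1.52)  len=1.8612
  (v6,v5,v4) [+--] → (1.175, 1.1359, -0.887696)–(1.175, 1.1359, -1.52)  len=0.6323
  (v7,v5,v6) [+-+] → (1.175, 1.1359, 1.52)–(1.175, 1.1359, -0.887696)  len=2.4077

Chained into 1 loop(s):
  loop 1: 8 segments, perimeter = 10.7800
Total perimeter = 10.780

loops=1 perimeter=10.780


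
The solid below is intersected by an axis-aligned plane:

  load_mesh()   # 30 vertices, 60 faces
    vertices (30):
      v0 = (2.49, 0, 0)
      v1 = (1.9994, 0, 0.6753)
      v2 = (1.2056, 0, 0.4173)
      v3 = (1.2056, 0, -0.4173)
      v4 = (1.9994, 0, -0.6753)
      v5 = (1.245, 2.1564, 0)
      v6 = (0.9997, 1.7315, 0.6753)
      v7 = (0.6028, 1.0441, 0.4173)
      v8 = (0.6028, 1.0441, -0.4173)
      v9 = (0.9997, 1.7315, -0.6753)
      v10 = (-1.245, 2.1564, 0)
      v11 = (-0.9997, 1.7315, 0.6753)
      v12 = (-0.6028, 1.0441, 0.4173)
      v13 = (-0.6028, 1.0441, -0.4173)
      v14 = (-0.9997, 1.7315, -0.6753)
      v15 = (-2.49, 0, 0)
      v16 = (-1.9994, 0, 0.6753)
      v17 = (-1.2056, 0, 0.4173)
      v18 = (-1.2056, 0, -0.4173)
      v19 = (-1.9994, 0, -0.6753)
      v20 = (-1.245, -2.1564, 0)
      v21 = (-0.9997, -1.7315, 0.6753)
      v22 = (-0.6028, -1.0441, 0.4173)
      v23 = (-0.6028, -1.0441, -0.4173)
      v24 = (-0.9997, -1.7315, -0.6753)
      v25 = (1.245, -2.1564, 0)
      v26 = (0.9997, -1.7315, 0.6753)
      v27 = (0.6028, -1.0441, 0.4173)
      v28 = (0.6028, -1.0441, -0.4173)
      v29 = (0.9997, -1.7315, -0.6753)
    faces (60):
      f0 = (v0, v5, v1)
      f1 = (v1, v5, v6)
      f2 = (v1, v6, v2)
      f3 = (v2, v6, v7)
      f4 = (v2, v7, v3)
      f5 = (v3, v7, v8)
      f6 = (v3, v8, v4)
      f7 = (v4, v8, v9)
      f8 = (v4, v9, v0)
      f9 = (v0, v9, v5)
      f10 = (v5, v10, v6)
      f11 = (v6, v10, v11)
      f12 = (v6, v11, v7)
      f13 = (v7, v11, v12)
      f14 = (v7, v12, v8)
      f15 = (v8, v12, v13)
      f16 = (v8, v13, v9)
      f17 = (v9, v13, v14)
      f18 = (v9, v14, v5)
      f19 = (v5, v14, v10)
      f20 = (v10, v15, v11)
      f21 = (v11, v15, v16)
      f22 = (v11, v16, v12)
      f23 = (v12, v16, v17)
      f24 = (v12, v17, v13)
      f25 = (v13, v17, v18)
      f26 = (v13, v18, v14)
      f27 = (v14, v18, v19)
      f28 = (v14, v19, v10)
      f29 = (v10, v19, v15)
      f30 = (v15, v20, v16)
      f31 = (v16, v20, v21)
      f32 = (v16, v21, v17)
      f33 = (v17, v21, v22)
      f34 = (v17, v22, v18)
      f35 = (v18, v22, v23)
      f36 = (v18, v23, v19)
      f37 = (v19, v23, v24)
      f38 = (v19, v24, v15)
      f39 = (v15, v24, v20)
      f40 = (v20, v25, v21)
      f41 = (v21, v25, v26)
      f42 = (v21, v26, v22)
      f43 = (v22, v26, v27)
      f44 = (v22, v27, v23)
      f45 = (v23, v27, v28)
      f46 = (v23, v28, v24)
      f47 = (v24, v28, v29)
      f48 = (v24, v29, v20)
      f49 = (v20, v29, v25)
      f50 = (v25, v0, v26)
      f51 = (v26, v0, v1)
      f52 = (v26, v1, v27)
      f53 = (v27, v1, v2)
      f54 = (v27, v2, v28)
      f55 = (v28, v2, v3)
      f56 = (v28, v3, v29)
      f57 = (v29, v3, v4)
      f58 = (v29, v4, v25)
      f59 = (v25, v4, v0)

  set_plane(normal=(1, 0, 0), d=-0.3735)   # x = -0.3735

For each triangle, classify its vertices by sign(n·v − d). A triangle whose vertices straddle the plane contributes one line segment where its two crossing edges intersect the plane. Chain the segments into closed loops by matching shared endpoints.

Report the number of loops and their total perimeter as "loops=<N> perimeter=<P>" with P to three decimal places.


Straddling triangles (20 of 60):
  (v5,v10,v6) [+-+] → (-0.3735, 2.1564, 0)–(-0.3735, 1.99143, 0.262184)  len=0.3098
  (v6,v10,v11) [+--] → (-0.3735, 1.99143, 0.262184)–(-0.3735, 1.7315, 0.6753)  len=0.4881
  (v6,v11,v7) [+-+] → (-0.3735, 1.7315, 0.6753)–(-0.3735, 1.46289, 0.574483)  len=0.2869
  (v7,v11,v12) [+--] → (-0.3735, 1.46289, 0.574483)–(-0.3735, 1.0441, 0.4173)  len=0.4473
  (v7,v12,v8) [+-+] → (-0.3735, 1.0441, 0.4173)–(-0.3735, 1.0441, 0.258563)  len=0.1587
  (v8,v12,v13) [+--] → (-0.3735, 1.0441, 0.258563)–(-0.3735, 1.0441, -0.4173)  len=0.6759
  (v8,v13,v9) [+-+] → (-0.3735, 1.0441, -0.4173)–(-0.3735, 1.14246, -0.454217)  len=0.1051
  (v9,v13,v14) [+--] → (-0.3735, 1.14246, -0.454217)–(-0.3735, 1.7315, -0.6753)  len=0.6292
  (v9,v14,v5) [+-+] → (-0.3735, 1.7315, -0.6753)–(-0.3735, 1.85003, -0.486913)  len=0.2226
  (v5,v14,v10) [+--] → (-0.3735, 1.85003, -0.486913)–(-0.3735, 2.1564, 0)  len=0.5753
  (v20,v25,v21) [-+-] → (-0.3735, -2.1564, 0)–(-0.3735, -1.85003, 0.486913)  len=0.5753
  (v21,v25,v26) [-++] → (-0.3735, -1.85003, 0.486913)–(-0.3735, -1.7315, 0.6753)  len=0.2226
  (v21,v26,v22) [-+-] → (-0.3735, -1.7315, 0.6753)–(-0.3735, -1.14246, 0.454217)  len=0.6292
  (v22,v26,v27) [-++] → (-0.3735, -1.14246, 0.454217)–(-0.3735, -1.0441, 0.4173)  len=0.1051
  (v22,v27,v23) [-+-] → (-0.3735, -1.0441, 0.4173)–(-0.3735, -1.0441, -0.258563)  len=0.6759
  (v23,v27,v28) [-++] → (-0.3735, -1.0441, -0.258563)–(-0.3735, -1.0441, -0.4173)  len=0.1587
  (v23,v28,v24) [-+-] → (-0.3735, -1.0441, -0.4173)–(-0.3735, -1.46289, -0.574483)  len=0.4473
  (v24,v28,v29) [-++] → (-0.3735, -1.46289, -0.574483)–(-0.3735, -1.7315, -0.6753)  len=0.2869
  (v24,v29,v20) [-+-] → (-0.3735, -1.7315, -0.6753)–(-0.3735, -1.99143, -0.262184)  len=0.4881
  (v20,v29,v25) [-++] → (-0.3735, -1.99143, -0.262184)–(-0.3735, -2.1564, 0)  len=0.3098

Chained into 2 loop(s):
  loop 1: 10 segments, perimeter = 3.8988
  loop 2: 10 segments, perimeter = 3.8988
Total perimeter = 7.798

loops=2 perimeter=7.798


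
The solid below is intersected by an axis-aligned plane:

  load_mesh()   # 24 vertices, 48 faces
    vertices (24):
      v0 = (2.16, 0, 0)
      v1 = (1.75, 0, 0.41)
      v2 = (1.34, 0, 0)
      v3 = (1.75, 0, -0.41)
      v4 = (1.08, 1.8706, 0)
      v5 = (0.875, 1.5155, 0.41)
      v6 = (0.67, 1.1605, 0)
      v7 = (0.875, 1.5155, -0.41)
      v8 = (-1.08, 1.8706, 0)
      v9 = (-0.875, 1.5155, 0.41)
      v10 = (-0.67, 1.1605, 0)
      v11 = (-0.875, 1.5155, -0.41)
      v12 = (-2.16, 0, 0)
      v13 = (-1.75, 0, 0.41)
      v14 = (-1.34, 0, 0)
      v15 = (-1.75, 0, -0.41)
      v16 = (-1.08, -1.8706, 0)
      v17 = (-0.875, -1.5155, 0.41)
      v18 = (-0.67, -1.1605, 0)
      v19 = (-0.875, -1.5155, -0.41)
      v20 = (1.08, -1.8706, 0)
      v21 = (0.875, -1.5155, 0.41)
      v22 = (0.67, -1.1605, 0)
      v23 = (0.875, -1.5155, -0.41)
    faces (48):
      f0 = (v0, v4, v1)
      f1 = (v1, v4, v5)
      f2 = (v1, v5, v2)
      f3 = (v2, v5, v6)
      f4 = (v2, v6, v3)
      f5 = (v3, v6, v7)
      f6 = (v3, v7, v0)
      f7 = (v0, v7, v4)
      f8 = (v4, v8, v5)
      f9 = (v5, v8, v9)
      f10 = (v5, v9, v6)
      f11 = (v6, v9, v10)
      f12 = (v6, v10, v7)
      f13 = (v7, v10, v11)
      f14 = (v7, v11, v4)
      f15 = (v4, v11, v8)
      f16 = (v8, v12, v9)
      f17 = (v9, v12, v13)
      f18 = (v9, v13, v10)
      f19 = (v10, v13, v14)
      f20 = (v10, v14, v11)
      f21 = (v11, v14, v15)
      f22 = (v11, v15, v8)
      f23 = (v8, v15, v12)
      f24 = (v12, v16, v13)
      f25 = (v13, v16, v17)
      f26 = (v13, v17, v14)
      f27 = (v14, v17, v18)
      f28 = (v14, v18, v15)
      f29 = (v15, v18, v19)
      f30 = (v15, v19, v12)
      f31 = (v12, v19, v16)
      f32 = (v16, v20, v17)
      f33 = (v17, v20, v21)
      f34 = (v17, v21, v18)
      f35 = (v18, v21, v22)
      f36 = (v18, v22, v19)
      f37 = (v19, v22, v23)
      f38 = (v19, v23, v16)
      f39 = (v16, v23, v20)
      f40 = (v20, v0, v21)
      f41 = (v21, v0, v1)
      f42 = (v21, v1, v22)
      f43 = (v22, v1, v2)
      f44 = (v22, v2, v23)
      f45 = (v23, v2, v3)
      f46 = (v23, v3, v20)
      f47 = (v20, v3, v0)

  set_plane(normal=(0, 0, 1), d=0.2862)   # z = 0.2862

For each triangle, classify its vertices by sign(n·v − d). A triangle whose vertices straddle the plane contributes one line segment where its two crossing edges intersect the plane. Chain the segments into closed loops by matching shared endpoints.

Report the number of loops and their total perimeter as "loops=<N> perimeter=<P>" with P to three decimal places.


loops=2 perimeter=21.000

Straddling triangles (24 of 48):
  (v0,v4,v1) [--+] → (1.54769, 0.56483, 0.2862)–(1.8738, 0, 0.2862)  len=0.6522
  (v1,v4,v5) [+-+] → (1.54769, 0.56483, 0.2862)–(0.9369, 1.62272, 0.2862)  len=1.2216
  (v1,v5,v2) [++-] → (1.01541, 1.05789, 0.2862)–(1.6262, 0, 0.2862)  len=1.2216
  (v2,v5,v6) [-+-] → (1.01541, 1.05789, 0.2862)–(0.8131, 1.40831, 0.2862)  len=0.4046
  (v4,v8,v5) [--+] → (0.284685, 1.62272, 0.2862)–(0.9369, 1.62272, 0.2862)  len=0.6522
  (v5,v8,v9) [+-+] → (0.284685, 1.62272, 0.2862)–(-0.9369, 1.62272, 0.2862)  len=1.2216
  (v5,v9,v6) [++-] → (-0.408485, 1.40831, 0.2862)–(0.8131, 1.40831, 0.2862)  len=1.2216
  (v6,v9,v10) [-+-] → (-0.408485, 1.40831, 0.2862)–(-0.8131, 1.40831, 0.2862)  len=0.4046
  (v8,v12,v9) [--+] → (-1.26301, 1.05789, 0.2862)–(-0.9369, 1.62272, 0.2862)  len=0.6522
  (v9,v12,v13) [+-+] → (-1.26301, 1.05789, 0.2862)–(-1.8738, 0, 0.2862)  len=1.2216
  (v9,v13,v10) [++-] → (-1.42389, 0.350414, 0.2862)–(-0.8131, 1.40831, 0.2862)  len=1.2216
  (v10,v13,v14) [-+-] → (-1.42389, 0.350414, 0.2862)–(-1.6262, 0, 0.2862)  len=0.4046
  (v12,v16,v13) [--+] → (-1.54769, -0.56483, 0.2862)–(-1.8738, 0, 0.2862)  len=0.6522
  (v13,v16,v17) [+-+] → (-1.54769, -0.56483, 0.2862)–(-0.9369, -1.62272, 0.2862)  len=1.2216
  (v13,v17,v14) [++-] → (-1.01541, -1.05789, 0.2862)–(-1.6262, 0, 0.2862)  len=1.2216
  (v14,v17,v18) [-+-] → (-1.01541, -1.05789, 0.2862)–(-0.8131, -1.40831, 0.2862)  len=0.4046
  (v16,v20,v17) [--+] → (-0.284685, -1.62272, 0.2862)–(-0.9369, -1.62272, 0.2862)  len=0.6522
  (v17,v20,v21) [+-+] → (-0.284685, -1.62272, 0.2862)–(0.9369, -1.62272, 0.2862)  len=1.2216
  (v17,v21,v18) [++-] → (0.408485, -1.40831, 0.2862)–(-0.8131, -1.40831, 0.2862)  len=1.2216
  (v18,v21,v22) [-+-] → (0.408485, -1.40831, 0.2862)–(0.8131, -1.40831, 0.2862)  len=0.4046
  (v20,v0,v21) [--+] → (1.26301, -1.05789, 0.2862)–(0.9369, -1.62272, 0.2862)  len=0.6522
  (v21,v0,v1) [+-+] → (1.26301, -1.05789, 0.2862)–(1.8738, 0, 0.2862)  len=1.2216
  (v21,v1,v22) [++-] → (1.42389, -0.350414, 0.2862)–(0.8131, -1.40831, 0.2862)  len=1.2216
  (v22,v1,v2) [-+-] → (1.42389, -0.350414, 0.2862)–(1.6262, 0, 0.2862)  len=0.4046

Chained into 2 loop(s):
  loop 1: 12 segments, perimeter = 11.2427
  loop 2: 12 segments, perimeter = 9.7571
Total perimeter = 21.000


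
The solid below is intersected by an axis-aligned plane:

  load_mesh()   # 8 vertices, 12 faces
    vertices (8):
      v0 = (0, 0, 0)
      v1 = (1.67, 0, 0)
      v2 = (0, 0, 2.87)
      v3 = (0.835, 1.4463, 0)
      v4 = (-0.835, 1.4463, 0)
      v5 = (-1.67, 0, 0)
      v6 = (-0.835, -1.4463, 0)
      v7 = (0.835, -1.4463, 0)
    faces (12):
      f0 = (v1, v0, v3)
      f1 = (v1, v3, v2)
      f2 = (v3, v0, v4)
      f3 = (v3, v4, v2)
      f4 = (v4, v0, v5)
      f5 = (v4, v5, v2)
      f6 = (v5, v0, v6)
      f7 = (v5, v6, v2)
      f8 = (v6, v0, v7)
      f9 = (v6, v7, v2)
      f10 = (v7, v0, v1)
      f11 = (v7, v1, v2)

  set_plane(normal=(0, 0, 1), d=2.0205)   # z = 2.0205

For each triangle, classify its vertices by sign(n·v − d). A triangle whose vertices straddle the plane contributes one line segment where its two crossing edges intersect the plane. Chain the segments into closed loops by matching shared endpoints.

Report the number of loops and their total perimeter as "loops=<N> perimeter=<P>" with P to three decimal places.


loops=1 perimeter=2.966

Straddling triangles (6 of 12):
  (v1,v3,v2) [--+] → (0.247154, 0.428095, 2.0205)–(0.494308, 0, 2.0205)  len=0.4943
  (v3,v4,v2) [--+] → (-0.247154, 0.428095, 2.0205)–(0.247154, 0.428095, 2.0205)  len=0.4943
  (v4,v5,v2) [--+] → (-0.494308, 0, 2.0205)–(-0.247154, 0.428095, 2.0205)  len=0.4943
  (v5,v6,v2) [--+] → (-0.247154, -0.428095, 2.0205)–(-0.494308, 0, 2.0205)  len=0.4943
  (v6,v7,v2) [--+] → (0.247154, -0.428095, 2.0205)–(-0.247154, -0.428095, 2.0205)  len=0.4943
  (v7,v1,v2) [--+] → (0.494308, 0, 2.0205)–(0.247154, -0.428095, 2.0205)  len=0.4943

Chained into 1 loop(s):
  loop 1: 6 segments, perimeter = 2.9659
Total perimeter = 2.966


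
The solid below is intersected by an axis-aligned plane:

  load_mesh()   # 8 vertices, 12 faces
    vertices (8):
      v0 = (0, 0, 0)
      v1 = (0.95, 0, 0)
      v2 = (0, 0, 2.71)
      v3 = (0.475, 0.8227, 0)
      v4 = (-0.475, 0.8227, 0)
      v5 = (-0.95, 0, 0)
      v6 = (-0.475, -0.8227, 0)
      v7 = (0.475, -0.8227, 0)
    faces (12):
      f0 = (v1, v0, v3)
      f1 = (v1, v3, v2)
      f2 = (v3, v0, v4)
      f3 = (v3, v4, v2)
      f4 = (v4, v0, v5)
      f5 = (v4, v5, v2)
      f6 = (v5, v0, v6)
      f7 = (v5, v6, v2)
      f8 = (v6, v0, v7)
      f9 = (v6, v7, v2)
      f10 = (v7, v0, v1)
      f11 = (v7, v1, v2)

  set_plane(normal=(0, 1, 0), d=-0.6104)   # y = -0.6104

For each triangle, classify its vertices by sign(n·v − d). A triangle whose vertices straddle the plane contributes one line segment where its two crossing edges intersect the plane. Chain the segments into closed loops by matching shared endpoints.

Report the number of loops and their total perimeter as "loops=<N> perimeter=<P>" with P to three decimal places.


Straddling triangles (6 of 12):
  (v5,v0,v6) [++-] → (-0.352425, -0.6104, 0)–(-0.597575, -0.6104, 0)  len=0.2452
  (v5,v6,v2) [+-+] → (-0.597575, -0.6104, 0)–(-0.352425, -0.6104, 0.699323)  len=0.7410
  (v6,v0,v7) [-+-] → (-0.352425, -0.6104, 0)–(0.352425, -0.6104, 0)  len=0.7048
  (v6,v7,v2) [--+] → (0.352425, -0.6104, 0.699323)–(-0.352425, -0.6104, 0.699323)  len=0.7048
  (v7,v0,v1) [-++] → (0.352425, -0.6104, 0)–(0.597575, -0.6104, 0)  len=0.2452
  (v7,v1,v2) [-++] → (0.597575, -0.6104, 0)–(0.352425, -0.6104, 0.699323)  len=0.7410

Chained into 1 loop(s):
  loop 1: 6 segments, perimeter = 3.3821
Total perimeter = 3.382

loops=1 perimeter=3.382


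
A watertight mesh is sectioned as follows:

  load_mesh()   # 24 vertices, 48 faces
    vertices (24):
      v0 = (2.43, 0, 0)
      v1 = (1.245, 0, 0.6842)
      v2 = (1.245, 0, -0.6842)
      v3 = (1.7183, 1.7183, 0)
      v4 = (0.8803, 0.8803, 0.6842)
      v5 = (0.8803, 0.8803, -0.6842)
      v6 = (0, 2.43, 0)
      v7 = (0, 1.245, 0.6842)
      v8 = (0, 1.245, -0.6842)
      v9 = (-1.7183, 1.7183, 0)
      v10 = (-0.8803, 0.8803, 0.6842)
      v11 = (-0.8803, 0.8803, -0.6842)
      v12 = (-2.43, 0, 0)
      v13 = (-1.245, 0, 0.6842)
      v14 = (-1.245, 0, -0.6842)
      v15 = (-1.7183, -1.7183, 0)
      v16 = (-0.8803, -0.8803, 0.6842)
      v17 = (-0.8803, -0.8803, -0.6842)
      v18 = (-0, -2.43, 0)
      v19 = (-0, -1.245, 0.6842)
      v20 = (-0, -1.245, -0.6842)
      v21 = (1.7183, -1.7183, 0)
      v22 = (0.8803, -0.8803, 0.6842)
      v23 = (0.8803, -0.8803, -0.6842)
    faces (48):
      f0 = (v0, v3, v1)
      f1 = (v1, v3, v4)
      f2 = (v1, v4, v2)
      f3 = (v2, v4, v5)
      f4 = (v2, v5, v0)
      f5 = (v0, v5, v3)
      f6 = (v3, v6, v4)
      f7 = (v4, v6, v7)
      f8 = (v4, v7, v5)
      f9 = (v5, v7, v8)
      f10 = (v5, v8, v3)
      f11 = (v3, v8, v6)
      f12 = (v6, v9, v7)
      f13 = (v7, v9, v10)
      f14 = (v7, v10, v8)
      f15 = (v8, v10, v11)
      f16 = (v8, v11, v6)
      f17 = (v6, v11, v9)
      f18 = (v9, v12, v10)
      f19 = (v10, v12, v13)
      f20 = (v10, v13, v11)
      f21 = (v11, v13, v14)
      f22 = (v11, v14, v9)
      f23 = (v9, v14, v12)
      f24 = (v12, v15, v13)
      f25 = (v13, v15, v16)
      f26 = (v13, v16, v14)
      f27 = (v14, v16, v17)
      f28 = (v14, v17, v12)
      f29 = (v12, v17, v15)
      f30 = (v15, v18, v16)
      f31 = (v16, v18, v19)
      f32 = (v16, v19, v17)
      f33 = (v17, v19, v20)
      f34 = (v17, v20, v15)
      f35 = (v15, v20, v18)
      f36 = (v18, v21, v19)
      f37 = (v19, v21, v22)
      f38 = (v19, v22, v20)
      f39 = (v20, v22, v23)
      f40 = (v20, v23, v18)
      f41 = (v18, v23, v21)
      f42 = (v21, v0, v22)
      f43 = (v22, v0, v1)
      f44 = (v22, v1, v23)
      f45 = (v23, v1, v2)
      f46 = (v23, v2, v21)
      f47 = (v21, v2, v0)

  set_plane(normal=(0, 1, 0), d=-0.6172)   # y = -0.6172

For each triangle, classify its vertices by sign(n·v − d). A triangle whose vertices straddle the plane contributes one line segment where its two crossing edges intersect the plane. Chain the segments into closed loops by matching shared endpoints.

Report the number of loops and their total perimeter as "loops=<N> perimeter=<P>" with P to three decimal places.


Straddling triangles (12 of 48):
  (v12,v15,v13) [+-+] → (-2.17436, -0.6172, 0)–(-1.41501, -0.6172, 0.438441)  len=0.8768
  (v13,v15,v16) [+--] → (-1.41501, -0.6172, 0.438441)–(-0.9893, -0.6172, 0.6842)  len=0.4916
  (v13,v16,v14) [+-+] → (-0.9893, -0.6172, 0.6842)–(-0.9893, -0.6172, 0.275219)  len=0.4090
  (v14,v16,v17) [+--] → (-0.9893, -0.6172, 0.275219)–(-0.9893, -0.6172, -0.6842)  len=0.9594
  (v14,v17,v12) [+-+] → (-0.9893, -0.6172, -0.6842)–(-1.34347, -0.6172, -0.479709)  len=0.4090
  (v12,v17,v15) [+--] → (-1.34347, -0.6172, -0.479709)–(-2.17436, -0.6172, 0)  len=0.9594
  (v21,v0,v22) [-+-] → (2.17436, -0.6172, 0)–(1.34347, -0.6172, 0.479709)  len=0.9594
  (v22,v0,v1) [-++] → (1.34347, -0.6172, 0.479709)–(0.9893, -0.6172, 0.6842)  len=0.4090
  (v22,v1,v23) [-+-] → (0.9893, -0.6172, 0.6842)–(0.9893, -0.6172, -0.275219)  len=0.9594
  (v23,v1,v2) [-++] → (0.9893, -0.6172, -0.275219)–(0.9893, -0.6172, -0.6842)  len=0.4090
  (v23,v2,v21) [-+-] → (0.9893, -0.6172, -0.6842)–(1.41501, -0.6172, -0.438441)  len=0.4916
  (v21,v2,v0) [-++] → (1.41501, -0.6172, -0.438441)–(2.17436, -0.6172, 0)  len=0.8768

Chained into 2 loop(s):
  loop 1: 6 segments, perimeter = 4.1052
  loop 2: 6 segments, perimeter = 4.1052
Total perimeter = 8.210

loops=2 perimeter=8.210


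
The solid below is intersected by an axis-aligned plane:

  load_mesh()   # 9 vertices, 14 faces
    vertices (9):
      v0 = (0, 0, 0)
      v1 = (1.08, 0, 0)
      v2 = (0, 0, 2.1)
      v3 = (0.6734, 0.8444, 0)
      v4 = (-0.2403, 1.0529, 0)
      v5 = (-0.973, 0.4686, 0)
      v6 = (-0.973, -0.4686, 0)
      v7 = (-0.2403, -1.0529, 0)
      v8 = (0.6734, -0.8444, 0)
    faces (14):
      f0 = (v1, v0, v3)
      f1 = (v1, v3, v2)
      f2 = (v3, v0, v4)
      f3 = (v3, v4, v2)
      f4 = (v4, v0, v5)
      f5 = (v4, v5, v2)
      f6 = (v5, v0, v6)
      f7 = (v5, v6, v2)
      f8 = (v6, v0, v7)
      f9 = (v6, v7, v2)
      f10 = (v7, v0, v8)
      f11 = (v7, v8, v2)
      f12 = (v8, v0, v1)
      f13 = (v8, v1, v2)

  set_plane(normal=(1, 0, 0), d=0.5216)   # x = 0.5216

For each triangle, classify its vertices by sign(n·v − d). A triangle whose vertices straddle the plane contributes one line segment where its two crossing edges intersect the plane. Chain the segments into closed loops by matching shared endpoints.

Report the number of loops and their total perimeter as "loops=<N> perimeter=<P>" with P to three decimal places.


loops=1 perimeter=4.598

Straddling triangles (8 of 14):
  (v1,v0,v3) [+-+] → (0.5216, 0, 0)–(0.5216, 0.654053, 0)  len=0.6541
  (v1,v3,v2) [++-] → (0.5216, 0.654053, 0.473389)–(0.5216, 0, 1.08578)  len=0.8960
  (v3,v0,v4) [+--] → (0.5216, 0.654053, 0)–(0.5216, 0.87904, 0)  len=0.2250
  (v3,v4,v2) [+--] → (0.5216, 0.87904, 0)–(0.5216, 0.654053, 0.473389)  len=0.5241
  (v7,v0,v8) [--+] → (0.5216, -0.654053, 0)–(0.5216, -0.87904, 0)  len=0.2250
  (v7,v8,v2) [-+-] → (0.5216, -0.87904, 0)–(0.5216, -0.654053, 0.473389)  len=0.5241
  (v8,v0,v1) [+-+] → (0.5216, -0.654053, 0)–(0.5216, 0, 0)  len=0.6541
  (v8,v1,v2) [++-] → (0.5216, 0, 1.08578)–(0.5216, -0.654053, 0.473389)  len=0.8960

Chained into 1 loop(s):
  loop 1: 8 segments, perimeter = 4.5983
Total perimeter = 4.598


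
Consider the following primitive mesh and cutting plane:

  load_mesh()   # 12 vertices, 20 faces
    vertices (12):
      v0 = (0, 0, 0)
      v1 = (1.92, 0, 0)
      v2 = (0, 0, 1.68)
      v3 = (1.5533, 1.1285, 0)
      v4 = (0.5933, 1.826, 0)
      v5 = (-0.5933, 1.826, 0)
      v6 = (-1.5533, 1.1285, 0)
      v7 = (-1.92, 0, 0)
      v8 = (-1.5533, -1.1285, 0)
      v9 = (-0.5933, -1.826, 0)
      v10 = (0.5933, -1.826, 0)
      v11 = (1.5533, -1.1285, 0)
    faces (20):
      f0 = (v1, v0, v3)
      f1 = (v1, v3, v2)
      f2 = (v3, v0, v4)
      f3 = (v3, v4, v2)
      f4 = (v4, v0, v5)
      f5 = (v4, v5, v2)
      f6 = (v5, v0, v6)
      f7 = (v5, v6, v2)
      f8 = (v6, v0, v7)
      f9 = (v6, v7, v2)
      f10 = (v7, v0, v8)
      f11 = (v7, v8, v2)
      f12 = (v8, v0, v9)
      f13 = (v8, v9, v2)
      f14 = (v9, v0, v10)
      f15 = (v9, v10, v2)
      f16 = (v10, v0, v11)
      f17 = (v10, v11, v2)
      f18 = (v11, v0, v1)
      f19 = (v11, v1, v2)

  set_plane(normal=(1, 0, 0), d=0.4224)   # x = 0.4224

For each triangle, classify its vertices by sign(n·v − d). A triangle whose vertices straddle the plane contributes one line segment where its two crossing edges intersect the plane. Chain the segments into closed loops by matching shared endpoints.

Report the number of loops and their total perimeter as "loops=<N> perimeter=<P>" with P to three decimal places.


Straddling triangles (12 of 20):
  (v1,v0,v3) [+-+] → (0.4224, 0, 0)–(0.4224, 0.306881, 0)  len=0.3069
  (v1,v3,v2) [++-] → (0.4224, 0.306881, 1.22315)–(0.4224, 0, 1.3104)  len=0.3190
  (v3,v0,v4) [+-+] → (0.4224, 0.306881, 0)–(0.4224, 1.30002, 0)  len=0.9931
  (v3,v4,v2) [++-] → (0.4224, 1.30002, 0.483924)–(0.4224, 0.306881, 1.22315)  len=1.2381
  (v4,v0,v5) [+--] → (0.4224, 1.30002, 0)–(0.4224, 1.826, 0)  len=0.5260
  (v4,v5,v2) [+--] → (0.4224, 1.826, 0)–(0.4224, 1.30002, 0.483924)  len=0.7147
  (v9,v0,v10) [--+] → (0.4224, -1.30002, 0)–(0.4224, -1.826, 0)  len=0.5260
  (v9,v10,v2) [-+-] → (0.4224, -1.826, 0)–(0.4224, -1.30002, 0.483924)  len=0.7147
  (v10,v0,v11) [+-+] → (0.4224, -1.30002, 0)–(0.4224, -0.306881, 0)  len=0.9931
  (v10,v11,v2) [++-] → (0.4224, -0.306881, 1.22315)–(0.4224, -1.30002, 0.483924)  len=1.2381
  (v11,v0,v1) [+-+] → (0.4224, -0.306881, 0)–(0.4224, 0, 0)  len=0.3069
  (v11,v1,v2) [++-] → (0.4224, 0, 1.3104)–(0.4224, -0.306881, 1.22315)  len=0.3190

Chained into 1 loop(s):
  loop 1: 12 segments, perimeter = 8.1957
Total perimeter = 8.196

loops=1 perimeter=8.196
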